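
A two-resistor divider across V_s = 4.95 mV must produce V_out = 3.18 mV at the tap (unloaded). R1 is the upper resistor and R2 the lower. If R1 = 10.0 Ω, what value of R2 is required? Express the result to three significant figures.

R2 ≈ 18.0 Ω

Required fraction k = V_out/V_s = 0.6424.
R2 = R1 · 0.6424/(1 − 0.6424) = 17.97 Ω.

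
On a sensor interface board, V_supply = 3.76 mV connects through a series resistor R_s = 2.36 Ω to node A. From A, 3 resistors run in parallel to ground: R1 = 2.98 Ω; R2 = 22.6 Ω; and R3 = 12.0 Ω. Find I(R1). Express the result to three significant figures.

I ≈ 0.603 mA

Parallel bank: R_p = 1/(1/2.98 + 1/22.6 + 1/12.0) = 2.159 Ω.
V_A by voltage divider: V_A = 3.76 × 2.159/(2.36 + 2.159) = 1.796 mV.
I(R1) = V_A / R1 = 1.796/2.98 = 0.6028 mA.
(Equivalently: I_total = 0.8320 mA, then current-divider fraction G_k/ΣG = 0.7245.)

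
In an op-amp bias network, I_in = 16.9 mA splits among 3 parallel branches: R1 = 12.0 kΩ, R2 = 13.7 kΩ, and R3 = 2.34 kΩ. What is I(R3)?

Total conductance ΣG = 1/12.0 + 1/13.7 + 1/2.34 = 0.5837 (units of 1/kΩ).
By the current-divider rule, I = I_in · G_k/ΣG = 16.9 × 0.7322 = 12.37 mA.

I ≈ 12.4 mA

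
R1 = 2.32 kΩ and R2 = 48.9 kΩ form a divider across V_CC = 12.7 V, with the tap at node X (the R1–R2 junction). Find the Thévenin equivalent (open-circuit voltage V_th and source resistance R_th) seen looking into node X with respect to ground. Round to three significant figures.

V_th ≈ 12.1 V, R_th ≈ 2.21 kΩ

With X open, the divider is unloaded: V_th = 12.7 × 48.9/51.22 = 12.12 V.
With V_CC suppressed (replaced by a short), R_th = R1 ‖ R2 = (2.320 × 48.9)/(2.320 + 48.9) = 2.215 kΩ.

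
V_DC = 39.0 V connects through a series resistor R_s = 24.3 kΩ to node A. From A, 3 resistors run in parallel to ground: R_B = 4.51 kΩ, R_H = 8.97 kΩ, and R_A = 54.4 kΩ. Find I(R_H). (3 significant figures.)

I ≈ 0.456 mA

Equivalent of the parallel group: R_p = 2.844 kΩ.
Node voltage V_A = V_DC · R_p/(R_s + R_p) = 39.0 × 0.1048 = 4.086 V.
Branch current I = V_A/R_H = 4.086/8.97 = 0.4556 mA.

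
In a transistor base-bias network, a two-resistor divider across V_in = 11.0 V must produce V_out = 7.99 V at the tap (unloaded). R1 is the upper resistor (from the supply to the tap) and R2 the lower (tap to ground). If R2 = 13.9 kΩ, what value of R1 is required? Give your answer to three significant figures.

R1 ≈ 5.24 kΩ

The divider ratio is R2/(R1+R2) = 7.99/11.0 = 0.7264.
Rearranging, R1 = R2·(1−k)/k = 13.9 × 0.3767 = 5.236 kΩ.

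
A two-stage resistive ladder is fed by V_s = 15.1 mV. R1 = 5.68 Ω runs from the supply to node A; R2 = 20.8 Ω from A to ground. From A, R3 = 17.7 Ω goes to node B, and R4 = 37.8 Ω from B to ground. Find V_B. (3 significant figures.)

V_B ≈ 7.48 mV

Looking into the second stage from A: R3 + R4 = 55.50 Ω appears in parallel with R2.
Effective lower resistance at A: R2 ‖ 55.50 = 15.13 Ω.
V_A = 15.1 × 15.13/(5.68 + 15.13) = 10.98 mV.
Stage 2 is unloaded, so V_B = V_A · R4/(R3+R4) = 10.98 × 37.8/55.50 = 7.477 mV.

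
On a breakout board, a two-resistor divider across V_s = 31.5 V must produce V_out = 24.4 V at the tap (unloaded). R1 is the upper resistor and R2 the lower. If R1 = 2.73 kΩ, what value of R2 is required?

The divider ratio is R2/(R1+R2) = 24.4/31.5 = 0.7746.
Rearranging, R2 = R1·k/(1−k) = 2.73 × 3.437 = 9.382 kΩ.

R2 ≈ 9.38 kΩ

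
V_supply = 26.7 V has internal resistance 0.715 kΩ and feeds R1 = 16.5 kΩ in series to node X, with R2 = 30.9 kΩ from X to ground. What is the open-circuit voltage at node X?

R1' = 0.715 + 16.5 = 17.21 kΩ (source resistance + R1).
Open-circuit (no load on X): V_th = V_supply · R2/(R1' + R2) = 26.7 × 30.9/(17.21 + 30.9) = 17.15 V.

V_th ≈ 17.1 V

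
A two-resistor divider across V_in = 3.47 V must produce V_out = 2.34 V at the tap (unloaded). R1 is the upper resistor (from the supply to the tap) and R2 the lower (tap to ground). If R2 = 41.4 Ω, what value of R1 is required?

The divider ratio is R2/(R1+R2) = 2.34/3.47 = 0.6744.
Rearranging, R1 = R2·(1−k)/k = 41.4 × 0.4829 = 19.99 Ω.

R1 ≈ 20.0 Ω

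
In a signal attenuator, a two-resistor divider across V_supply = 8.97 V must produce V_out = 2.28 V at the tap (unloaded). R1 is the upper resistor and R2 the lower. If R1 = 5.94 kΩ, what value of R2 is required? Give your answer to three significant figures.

V_out/V_supply = R2/(R1+R2) = 0.2542.
So R2 = R1 · V_out/(V_supply − V_out) = 5.94 × 2.28/(8.97 − 2.28) = 5.94 × 0.3408 = 2.024 kΩ.

R2 ≈ 2.02 kΩ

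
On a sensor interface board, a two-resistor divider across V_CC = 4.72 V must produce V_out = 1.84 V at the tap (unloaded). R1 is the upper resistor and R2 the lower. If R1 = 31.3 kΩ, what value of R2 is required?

R2 ≈ 20.0 kΩ

Required fraction k = V_out/V_CC = 0.3898.
So R2 = R1 · V_out/(V_CC − V_out) = 31.3 × 1.84/(4.72 − 1.84) = 31.3 × 0.6389 = 20.00 kΩ.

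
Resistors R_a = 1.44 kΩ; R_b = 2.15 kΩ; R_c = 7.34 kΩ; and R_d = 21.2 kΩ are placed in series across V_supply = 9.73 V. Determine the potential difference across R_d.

V ≈ 6.42 V

ΣR = 1.44 + 2.15 + 7.34 + 21.2 = 32.13 kΩ.
By the voltage-divider rule, V = 9.73 × 21.20/32.13 = 6.420 V.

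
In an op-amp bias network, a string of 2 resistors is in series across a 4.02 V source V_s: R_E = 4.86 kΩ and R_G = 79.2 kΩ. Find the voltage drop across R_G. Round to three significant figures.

V ≈ 3.79 V

ΣR = 4.86 + 79.2 = 84.06 kΩ.
V = V_s · R/ΣR = 4.02 × 0.9422 = 3.788 V.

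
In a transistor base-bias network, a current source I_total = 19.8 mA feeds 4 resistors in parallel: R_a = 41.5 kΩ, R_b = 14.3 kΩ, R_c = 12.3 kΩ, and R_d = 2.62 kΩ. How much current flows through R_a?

I ≈ 0.857 mA

ΣG = 1/41.5 + 1/14.3 + 1/12.3 + 1/2.62 = 0.5570.
Current divider: I(R_a) = I_total · G_k/ΣG = 19.8 × (0.02410/0.5570) = 19.8 × 0.04326 = 0.8566 mA.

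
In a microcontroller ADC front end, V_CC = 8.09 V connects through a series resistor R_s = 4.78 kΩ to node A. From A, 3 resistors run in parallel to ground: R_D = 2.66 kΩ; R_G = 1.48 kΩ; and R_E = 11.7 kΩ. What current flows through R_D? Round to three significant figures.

Parallel bank: R_p = 1/(1/2.66 + 1/1.48 + 1/11.7) = 0.8794 kΩ.
V_A by voltage divider: V_A = 8.09 × 0.8794/(4.78 + 0.8794) = 1.257 V.
Branch current I = V_A/R_D = 1.257/2.66 = 0.4726 mA.
(Check via current divider: I_total = 1.429 mA; share G_k/ΣG = 0.3306 → same result.)

I ≈ 0.473 mA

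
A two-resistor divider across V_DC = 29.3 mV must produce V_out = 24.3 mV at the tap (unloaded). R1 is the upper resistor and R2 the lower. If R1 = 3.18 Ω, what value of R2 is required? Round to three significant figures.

The divider ratio is R2/(R1+R2) = 24.3/29.3 = 0.8294.
So R2 = R1 · V_out/(V_DC − V_out) = 3.18 × 24.3/(29.3 − 24.3) = 3.18 × 4.860 = 15.45 Ω.

R2 ≈ 15.5 Ω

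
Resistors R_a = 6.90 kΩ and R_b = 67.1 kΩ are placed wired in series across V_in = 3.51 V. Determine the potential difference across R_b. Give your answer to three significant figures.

V ≈ 3.18 V

Total series resistance ΣR = 6.90 + 67.1 = 74.00 kΩ.
Voltage divider: V = V_in · (67.10 / 74.00) = 3.51 × 0.9068 = 3.183 V.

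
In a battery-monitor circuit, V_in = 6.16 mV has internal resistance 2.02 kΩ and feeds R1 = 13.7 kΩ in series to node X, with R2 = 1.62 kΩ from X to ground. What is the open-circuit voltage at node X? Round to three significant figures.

V_th ≈ 0.576 mV

R1' = 2.02 + 13.7 = 15.72 kΩ (source resistance + R1).
V_th is the unloaded tap voltage: V_in · R2/(R1'+R2) = 6.16 × 0.09343 = 0.5755 mV.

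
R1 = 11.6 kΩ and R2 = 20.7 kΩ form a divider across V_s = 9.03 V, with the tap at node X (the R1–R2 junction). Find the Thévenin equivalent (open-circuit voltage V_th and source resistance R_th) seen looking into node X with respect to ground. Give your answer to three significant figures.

With X open, the divider is unloaded: V_th = 9.03 × 20.7/32.30 = 5.787 V.
Zeroing V_s shorts the top of R1 to ground, so R_th = R1 ‖ R2 = 7.434 kΩ.

V_th ≈ 5.79 V, R_th ≈ 7.43 kΩ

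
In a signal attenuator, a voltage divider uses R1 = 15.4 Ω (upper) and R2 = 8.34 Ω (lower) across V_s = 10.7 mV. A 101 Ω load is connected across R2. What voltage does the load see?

First combine the lower leg with the load: R2 ‖ R_L = 7.704 Ω.
Now apply the divider: V_out = 10.7 × 0.3334 = 3.568 mV.

V_out ≈ 3.57 mV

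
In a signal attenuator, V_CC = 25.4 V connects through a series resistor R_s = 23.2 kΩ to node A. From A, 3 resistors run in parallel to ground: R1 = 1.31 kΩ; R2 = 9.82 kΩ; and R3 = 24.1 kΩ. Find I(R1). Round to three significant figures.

Parallel bank: R_p = 1/(1/1.31 + 1/9.82 + 1/24.1) = 1.103 kΩ.
V_A = 25.4 × 1.103/24.30 = 1.153 V.
Branch current I = V_A/R1 = 1.153/1.31 = 0.8799 mA.

I ≈ 0.880 mA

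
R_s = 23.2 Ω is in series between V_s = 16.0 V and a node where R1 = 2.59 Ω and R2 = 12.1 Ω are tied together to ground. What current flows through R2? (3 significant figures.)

I ≈ 0.111 A

Parallel bank: R_p = 1/(1/2.59 + 1/12.1) = 2.133 Ω.
Node voltage V_A = V_s · R_p/(R_s + R_p) = 16.0 × 0.08421 = 1.347 V.
I(R2) = V_A / R2 = 1.347/12.1 = 0.1114 A.
(Equivalently: I_total = 0.6316 A, then current-divider fraction G_k/ΣG = 0.1763.)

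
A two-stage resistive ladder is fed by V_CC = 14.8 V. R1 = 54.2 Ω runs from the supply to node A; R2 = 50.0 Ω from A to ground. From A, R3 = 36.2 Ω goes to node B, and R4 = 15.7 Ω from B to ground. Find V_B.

V_B ≈ 1.43 V

The second stage (R3 + R4 = 51.90 Ω) loads node A in parallel with R2.
Effective lower resistance at A: R2 ‖ 51.90 = 25.47 Ω.
First divider: V_A = V_CC · 25.47/(54.2 + 25.47) = 4.731 V.
V_B = V_A × 0.3025 = 1.431 V.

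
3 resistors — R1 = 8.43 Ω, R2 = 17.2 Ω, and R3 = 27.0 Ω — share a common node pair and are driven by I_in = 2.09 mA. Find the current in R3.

I ≈ 0.362 mA

Conductances: ΣG = 1/8.43 + 1/17.2 + 1/27.0 = 0.2138 (1/Ω).
R3 takes the fraction G_k/ΣG = 0.03704/0.2138 = 0.1732, so I = 2.09 × 0.1732 = 0.3621 mA.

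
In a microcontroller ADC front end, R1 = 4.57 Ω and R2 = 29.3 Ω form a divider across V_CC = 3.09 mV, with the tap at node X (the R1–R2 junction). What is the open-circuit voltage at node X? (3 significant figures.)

V_th is the unloaded tap voltage: V_CC · R2/(R1+R2) = 3.09 × 0.8651 = 2.673 mV.

V_th ≈ 2.67 mV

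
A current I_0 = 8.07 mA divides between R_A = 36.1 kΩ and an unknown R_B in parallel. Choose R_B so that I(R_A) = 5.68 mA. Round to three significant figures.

In a two-way split, I_A/I_0 = R_B/(R_A + R_B).
With f = 0.7038, R_B = R_A · f/(1−f) = 36.1 × 2.377 = 85.79 kΩ.

R_B ≈ 85.8 kΩ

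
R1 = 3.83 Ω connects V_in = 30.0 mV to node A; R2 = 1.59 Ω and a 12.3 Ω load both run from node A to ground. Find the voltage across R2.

V_out ≈ 8.06 mV

The load sits in parallel with R2, giving an effective lower resistance R2' = R2·R_L/(R2+R_L) = 1.408 Ω.
Voltage divider with the loaded lower leg: V_out = 30.0 × 1.408/(3.83 + 1.408) = 30.0 × 0.2688 = 8.064 mV.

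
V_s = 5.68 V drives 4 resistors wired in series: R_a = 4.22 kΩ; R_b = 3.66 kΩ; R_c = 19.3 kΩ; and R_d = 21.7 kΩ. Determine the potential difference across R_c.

Total series resistance ΣR = 4.22 + 3.66 + 19.3 + 21.7 = 48.88 kΩ.
V = V_s · R/ΣR = 5.68 × 0.3948 = 2.243 V.

V ≈ 2.24 V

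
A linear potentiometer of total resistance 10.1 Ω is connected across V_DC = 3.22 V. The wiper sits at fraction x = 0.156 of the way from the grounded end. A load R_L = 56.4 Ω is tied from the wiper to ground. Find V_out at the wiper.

Lower segment x·R_p = 1.576 Ω; upper segment (1−x)·R_p = 8.524 Ω.
Lower segment in parallel with the load: 1.576 ‖ 56.4 = 1.533 Ω.
V_out = 3.22 × 1.533/(8.524 + 1.533) = 0.4907 V.
(Unloaded: V_out = x·V_DC = 0.502 V.)

V_out ≈ 0.491 V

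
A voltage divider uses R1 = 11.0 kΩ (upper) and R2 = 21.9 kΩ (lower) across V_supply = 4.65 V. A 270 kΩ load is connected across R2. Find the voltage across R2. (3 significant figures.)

First combine the lower leg with the load: R2 ‖ R_L = 20.26 kΩ.
Then V_out = V_supply · R2'/(R1 + R2') = 4.65 × 20.26/31.26 = 3.014 V.

V_out ≈ 3.01 V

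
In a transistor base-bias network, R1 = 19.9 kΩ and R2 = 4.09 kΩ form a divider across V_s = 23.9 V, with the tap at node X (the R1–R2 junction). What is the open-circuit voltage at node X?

Open-circuit (no load on X): V_th = V_s · R2/(R1 + R2) = 23.9 × 4.09/(19.90 + 4.09) = 4.075 V.

V_th ≈ 4.07 V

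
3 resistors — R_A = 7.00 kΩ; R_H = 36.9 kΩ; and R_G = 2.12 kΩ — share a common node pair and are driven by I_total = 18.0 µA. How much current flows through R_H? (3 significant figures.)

Total conductance ΣG = 1/7.00 + 1/36.9 + 1/2.12 = 0.6417 (units of 1/kΩ).
R_H takes the fraction G_k/ΣG = 0.02710/0.6417 = 0.04223, so I = 18.0 × 0.04223 = 0.7602 µA.

I ≈ 0.760 µA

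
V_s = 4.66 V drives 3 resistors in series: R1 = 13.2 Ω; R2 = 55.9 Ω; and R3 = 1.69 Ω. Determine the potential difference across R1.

Series total: ΣR = 13.2 + 55.9 + 1.69 = 70.79 Ω.
V = V_s · R/ΣR = 4.66 × 0.1865 = 0.8689 V.

V ≈ 0.869 V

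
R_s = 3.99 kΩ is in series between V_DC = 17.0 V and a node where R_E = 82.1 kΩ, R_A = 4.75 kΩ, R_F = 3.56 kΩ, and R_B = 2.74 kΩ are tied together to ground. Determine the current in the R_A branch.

Equivalent of the parallel group: R_p = 1.151 kΩ.
V_A by voltage divider: V_A = 17.0 × 1.151/(3.99 + 1.151) = 3.807 V.
I(R_A) = V_A / R_A = 3.807/4.75 = 0.8015 mA.
(Equivalently: I_total = 3.307 mA, then current-divider fraction G_k/ΣG = 0.2424.)

I ≈ 0.801 mA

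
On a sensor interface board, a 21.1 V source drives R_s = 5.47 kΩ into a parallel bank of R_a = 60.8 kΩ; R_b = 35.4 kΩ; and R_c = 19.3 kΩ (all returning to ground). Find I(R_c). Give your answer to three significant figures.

Combine the parallel branches: R_p = (1/60.8 + 1/35.4 + 1/19.3)⁻¹ = 10.36 kΩ.
V_A by voltage divider: V_A = 21.1 × 10.36/(5.47 + 10.36) = 13.81 V.
I(R_c) = V_A / R_c = 13.81/19.3 = 0.7155 mA.

I ≈ 0.716 mA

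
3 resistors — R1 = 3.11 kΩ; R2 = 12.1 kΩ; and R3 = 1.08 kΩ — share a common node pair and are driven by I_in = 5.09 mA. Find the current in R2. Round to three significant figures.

I ≈ 0.316 mA

ΣG = 1/3.11 + 1/12.1 + 1/1.08 = 1.330.
Current divider: I(R2) = I_in · G_k/ΣG = 5.09 × (0.08264/1.330) = 5.09 × 0.06213 = 0.3163 mA.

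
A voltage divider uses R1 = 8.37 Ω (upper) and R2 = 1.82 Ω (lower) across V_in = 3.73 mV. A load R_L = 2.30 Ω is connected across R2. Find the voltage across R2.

R2 ‖ R_L = (1.82 × 2.30)/(1.82 + 2.30) = 1.016 Ω.
Then V_out = V_in · R2'/(R1 + R2') = 3.73 × 1.016/9.386 = 0.4038 mV.

V_out ≈ 0.404 mV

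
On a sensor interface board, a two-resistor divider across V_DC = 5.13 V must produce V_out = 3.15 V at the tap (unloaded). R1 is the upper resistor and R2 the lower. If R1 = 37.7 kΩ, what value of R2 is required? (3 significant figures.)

The divider ratio is R2/(R1+R2) = 3.15/5.13 = 0.6140.
Rearranging, R2 = R1·k/(1−k) = 37.7 × 1.591 = 59.98 kΩ.

R2 ≈ 60.0 kΩ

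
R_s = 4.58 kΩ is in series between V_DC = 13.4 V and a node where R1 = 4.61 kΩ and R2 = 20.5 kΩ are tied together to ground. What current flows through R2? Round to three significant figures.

Equivalent of the parallel group: R_p = 3.764 kΩ.
Node voltage V_A = V_DC · R_p/(R_s + R_p) = 13.4 × 0.4511 = 6.044 V.
Branch current I = V_A/R2 = 6.044/20.5 = 0.2949 mA.

I ≈ 0.295 mA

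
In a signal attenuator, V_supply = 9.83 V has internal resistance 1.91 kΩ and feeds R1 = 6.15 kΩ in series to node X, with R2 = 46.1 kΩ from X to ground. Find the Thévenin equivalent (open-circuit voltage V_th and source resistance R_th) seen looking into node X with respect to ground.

V_th ≈ 8.37 V, R_th ≈ 6.86 kΩ

R1' = 1.91 + 6.15 = 8.060 kΩ (source resistance + R1).
Open-circuit (no load on X): V_th = V_supply · R2/(R1' + R2) = 9.83 × 46.1/(8.060 + 46.1) = 8.367 V.
Looking into X with the source shorted: R_th = R1'·R2/(R1'+R2) = 8.060 × 46.1/54.16 = 6.861 kΩ.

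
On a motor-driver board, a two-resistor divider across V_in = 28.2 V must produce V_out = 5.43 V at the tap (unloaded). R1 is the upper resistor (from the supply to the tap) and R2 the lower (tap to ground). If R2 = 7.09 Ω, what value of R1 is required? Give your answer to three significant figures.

The divider ratio is R2/(R1+R2) = 5.43/28.2 = 0.1926.
Rearranging, R1 = R2·(1−k)/k = 7.09 × 4.193 = 29.73 Ω.

R1 ≈ 29.7 Ω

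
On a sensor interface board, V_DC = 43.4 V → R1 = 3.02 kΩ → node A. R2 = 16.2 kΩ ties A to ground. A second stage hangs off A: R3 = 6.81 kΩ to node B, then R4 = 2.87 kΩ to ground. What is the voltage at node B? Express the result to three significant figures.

V_B ≈ 8.59 V

The second stage (R3 + R4 = 9.680 kΩ) loads node A in parallel with R2.
Effective lower resistance at A: R2 ‖ 9.680 = 6.059 kΩ.
V_A = 43.4 × 6.059/(3.02 + 6.059) = 28.96 V.
Then the unloaded second divider: V_B = V_A × R4/(R3+R4) = 28.96 × 0.2965 = 8.588 V.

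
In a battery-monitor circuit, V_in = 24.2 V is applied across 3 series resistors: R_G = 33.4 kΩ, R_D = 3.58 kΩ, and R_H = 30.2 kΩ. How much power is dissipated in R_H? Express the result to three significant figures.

P ≈ 3.92 mW

ΣR = 67.18 kΩ → I = 24.2/67.18 = 0.3602 mA.
V(R_H) = I·R = 10.88 V; P = V·I = 10.88 × 0.3602 = 3.919 mW.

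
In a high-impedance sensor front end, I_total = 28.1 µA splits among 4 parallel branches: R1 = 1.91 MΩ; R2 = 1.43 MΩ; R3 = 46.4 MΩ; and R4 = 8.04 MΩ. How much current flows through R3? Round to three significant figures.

I ≈ 0.442 µA

ΣG = 1/1.91 + 1/1.43 + 1/46.4 + 1/8.04 = 1.369.
R3 takes the fraction G_k/ΣG = 0.02155/1.369 = 0.01575, so I = 28.1 × 0.01575 = 0.4424 µA.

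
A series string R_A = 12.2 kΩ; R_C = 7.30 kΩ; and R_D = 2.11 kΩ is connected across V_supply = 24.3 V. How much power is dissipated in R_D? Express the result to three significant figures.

Series current I = V_supply/ΣR = 24.3/21.61 = 1.124 mA.
V(R_D) = I·R = 2.373 V; P = V·I = 2.373 × 1.124 = 2.668 mW.

P ≈ 2.67 mW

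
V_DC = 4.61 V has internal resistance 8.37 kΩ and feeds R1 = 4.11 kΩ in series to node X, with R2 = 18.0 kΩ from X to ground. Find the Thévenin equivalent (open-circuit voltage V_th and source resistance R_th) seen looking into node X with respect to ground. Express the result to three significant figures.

V_th ≈ 2.72 V, R_th ≈ 7.37 kΩ

R1' = 8.37 + 4.11 = 12.48 kΩ (source resistance + R1).
V_th is the unloaded tap voltage: V_DC · R2/(R1'+R2) = 4.61 × 0.5906 = 2.722 V.
Zeroing V_DC shorts the top of R1' to ground, so R_th = R1' ‖ R2 = 7.370 kΩ.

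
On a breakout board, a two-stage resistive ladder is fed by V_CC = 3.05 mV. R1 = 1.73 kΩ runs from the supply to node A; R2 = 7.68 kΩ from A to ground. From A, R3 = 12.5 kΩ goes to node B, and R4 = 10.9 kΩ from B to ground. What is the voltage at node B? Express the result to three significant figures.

The second stage (R3 + R4 = 23.40 kΩ) loads node A in parallel with R2.
R2 ‖ (R3+R4) = 5.782 kΩ.
V_A = 3.05 × 5.782/(1.73 + 5.782) = 2.348 mV.
V_B = V_A × 0.4658 = 1.094 mV.

V_B ≈ 1.09 mV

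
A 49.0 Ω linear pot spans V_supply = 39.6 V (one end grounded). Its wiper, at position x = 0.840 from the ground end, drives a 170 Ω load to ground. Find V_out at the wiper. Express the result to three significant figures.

V_out ≈ 32.0 V

Lower segment x·R_p = 41.16 Ω; upper segment (1−x)·R_p = 7.840 Ω.
(x·R_p) ‖ R_L = 33.14 Ω.
Then V_out = V_supply · 33.14/(7.840 + 33.14) = 32.02 V.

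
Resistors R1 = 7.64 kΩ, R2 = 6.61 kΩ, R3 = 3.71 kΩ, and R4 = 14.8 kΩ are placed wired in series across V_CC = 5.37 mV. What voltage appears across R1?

Total series resistance ΣR = 7.64 + 6.61 + 3.71 + 14.8 = 32.76 kΩ.
V = V_CC · R/ΣR = 5.37 × 0.2332 = 1.252 mV.

V ≈ 1.25 mV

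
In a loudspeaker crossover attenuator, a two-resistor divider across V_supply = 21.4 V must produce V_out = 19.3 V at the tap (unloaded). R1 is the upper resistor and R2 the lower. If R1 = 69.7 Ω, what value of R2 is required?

R2 ≈ 641 Ω

Required fraction k = V_out/V_supply = 0.9019.
So R2 = R1 · V_out/(V_supply − V_out) = 69.7 × 19.3/(21.4 − 19.3) = 69.7 × 9.190 = 640.6 Ω.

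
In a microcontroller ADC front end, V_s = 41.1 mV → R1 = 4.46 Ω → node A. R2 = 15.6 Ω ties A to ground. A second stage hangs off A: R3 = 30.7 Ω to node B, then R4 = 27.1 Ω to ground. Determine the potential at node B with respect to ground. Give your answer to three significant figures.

V_B ≈ 14.1 mV

Node A sees R2 in parallel with the series input of stage 2, R3 + R4 = 57.80 Ω.
Effective lower resistance at A: R2 ‖ 57.80 = 12.28 Ω.
First divider: V_A = V_s · 12.28/(4.46 + 12.28) = 30.15 mV.
Then the unloaded second divider: V_B = V_A × R4/(R3+R4) = 30.15 × 0.4689 = 14.14 mV.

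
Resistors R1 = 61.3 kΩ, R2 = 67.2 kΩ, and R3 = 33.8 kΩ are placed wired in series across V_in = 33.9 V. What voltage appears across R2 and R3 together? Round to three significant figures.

Series total: ΣR = 61.3 + 67.2 + 33.8 = 162.3 kΩ.
R_{R2..R3} = 67.2 + 33.8 = 101.0 kΩ.
Voltage divider: V = V_in · (101.0 / 162.3) = 33.9 × 0.6223 = 21.10 V.

V ≈ 21.1 V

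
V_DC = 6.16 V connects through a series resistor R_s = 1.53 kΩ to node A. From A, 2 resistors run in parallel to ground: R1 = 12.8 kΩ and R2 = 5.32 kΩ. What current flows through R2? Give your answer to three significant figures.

Combine the parallel branches: R_p = (1/12.8 + 1/5.32)⁻¹ = 3.758 kΩ.
V_A by voltage divider: V_A = 6.16 × 3.758/(1.53 + 3.758) = 4.378 V.
I(R2) = V_A / R2 = 4.378/5.32 = 0.8229 mA.
(Check via current divider: I_total = 1.165 mA; share G_k/ΣG = 0.7064 → same result.)

I ≈ 0.823 mA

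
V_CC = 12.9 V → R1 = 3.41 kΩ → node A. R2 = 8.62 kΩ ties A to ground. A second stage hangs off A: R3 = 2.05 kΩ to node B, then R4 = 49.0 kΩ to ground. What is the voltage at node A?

V_A ≈ 8.82 V

The second stage (R3 + R4 = 51.05 kΩ) loads node A in parallel with R2.
R2 ‖ (R3+R4) = 7.375 kΩ.
V_A = 12.9 × 7.375/(3.41 + 7.375) = 8.821 V.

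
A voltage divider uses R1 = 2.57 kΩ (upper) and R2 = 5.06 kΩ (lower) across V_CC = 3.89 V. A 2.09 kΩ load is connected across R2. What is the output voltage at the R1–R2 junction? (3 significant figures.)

V_out ≈ 1.42 V

R2 ‖ R_L = (5.06 × 2.09)/(5.06 + 2.09) = 1.479 kΩ.
Voltage divider with the loaded lower leg: V_out = 3.89 × 1.479/(2.57 + 1.479) = 3.89 × 0.3653 = 1.421 V.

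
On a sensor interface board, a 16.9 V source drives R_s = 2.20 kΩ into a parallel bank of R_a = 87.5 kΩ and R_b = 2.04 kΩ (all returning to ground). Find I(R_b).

Equivalent of the parallel group: R_p = 1.994 kΩ.
V_A = 16.9 × 1.994/4.194 = 8.034 V.
Branch current I = V_A/R_b = 8.034/2.04 = 3.938 mA.
(Check via current divider: I_total = 4.030 mA; share G_k/ΣG = 0.9772 → same result.)

I ≈ 3.94 mA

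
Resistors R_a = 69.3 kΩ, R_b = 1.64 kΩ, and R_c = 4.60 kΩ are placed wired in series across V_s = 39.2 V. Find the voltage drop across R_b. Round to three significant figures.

V ≈ 0.851 V

ΣR = 69.3 + 1.64 + 4.60 = 75.54 kΩ.
Voltage divider: V = V_s · (1.640 / 75.54) = 39.2 × 0.02171 = 0.8510 V.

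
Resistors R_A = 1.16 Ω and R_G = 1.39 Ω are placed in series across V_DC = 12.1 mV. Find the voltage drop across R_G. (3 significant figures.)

Series total: ΣR = 1.16 + 1.39 = 2.550 Ω.
By the voltage-divider rule, V = 12.1 × 1.390/2.550 = 6.596 mV.

V ≈ 6.60 mV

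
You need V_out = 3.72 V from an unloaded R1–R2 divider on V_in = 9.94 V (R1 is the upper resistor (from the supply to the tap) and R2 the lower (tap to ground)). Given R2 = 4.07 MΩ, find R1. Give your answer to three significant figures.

The divider ratio is R2/(R1+R2) = 3.72/9.94 = 0.3742.
So R1 = R2 · (V_in/V_out − 1) = 4.07 × (9.94/3.72 − 1) = 4.07 × 1.672 = 6.805 MΩ.

R1 ≈ 6.81 MΩ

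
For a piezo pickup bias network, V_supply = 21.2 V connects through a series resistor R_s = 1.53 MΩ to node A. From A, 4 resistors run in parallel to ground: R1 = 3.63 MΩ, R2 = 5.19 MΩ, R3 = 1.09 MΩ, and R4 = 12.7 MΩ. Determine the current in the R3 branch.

Parallel bank: R_p = 1/(1/3.63 + 1/5.19 + 1/1.09 + 1/12.7) = 0.6829 MΩ.
Node voltage V_A = V_supply · R_p/(R_s + R_p) = 21.2 × 0.3086 = 6.542 V.
Branch current I = V_A/R3 = 6.542/1.09 = 6.002 µA.

I ≈ 6.00 µA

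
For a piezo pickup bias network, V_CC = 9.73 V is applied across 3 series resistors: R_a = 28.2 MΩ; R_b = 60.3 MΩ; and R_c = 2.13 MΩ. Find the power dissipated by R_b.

Series current I = V_CC/ΣR = 9.73/90.63 = 0.1074 µA.
P = I²R = 0.01153 × 60.3 = 0.6950 µW.

P ≈ 0.695 µW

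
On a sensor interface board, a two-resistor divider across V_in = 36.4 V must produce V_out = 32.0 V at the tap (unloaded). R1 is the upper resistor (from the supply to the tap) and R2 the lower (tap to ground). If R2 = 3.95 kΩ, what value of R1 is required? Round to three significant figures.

Required fraction k = V_out/V_in = 0.8791.
Rearranging, R1 = R2·(1−k)/k = 3.95 × 0.1375 = 0.5431 kΩ.

R1 ≈ 0.543 kΩ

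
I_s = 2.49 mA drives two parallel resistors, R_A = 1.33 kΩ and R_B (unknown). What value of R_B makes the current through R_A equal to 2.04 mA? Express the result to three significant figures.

R_B ≈ 6.03 kΩ

In a two-way split, I_A/I_s = R_B/(R_A + R_B).
With f = 0.8193, R_B = R_A · f/(1−f) = 1.33 × 4.533 = 6.029 kΩ.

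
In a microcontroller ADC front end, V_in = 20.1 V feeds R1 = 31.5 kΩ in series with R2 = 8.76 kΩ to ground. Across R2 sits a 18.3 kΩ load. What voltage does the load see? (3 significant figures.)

First combine the lower leg with the load: R2 ‖ R_L = 5.924 kΩ.
Then V_out = V_in · R2'/(R1 + R2') = 20.1 × 5.924/37.42 = 3.182 V.
(Unloaded it would be 4.37 V; the load pulls it down.)

V_out ≈ 3.18 V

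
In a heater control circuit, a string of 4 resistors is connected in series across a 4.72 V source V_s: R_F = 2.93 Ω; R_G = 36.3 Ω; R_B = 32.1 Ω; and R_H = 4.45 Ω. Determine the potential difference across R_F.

Series total: ΣR = 2.93 + 36.3 + 32.1 + 4.45 = 75.78 Ω.
V = V_s · R/ΣR = 4.72 × 0.03866 = 0.1825 V.

V ≈ 0.182 V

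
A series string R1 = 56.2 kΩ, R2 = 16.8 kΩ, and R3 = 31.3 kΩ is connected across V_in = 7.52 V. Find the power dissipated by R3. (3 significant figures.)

P ≈ 0.163 mW

The common current is I = 7.52/104.3 = 0.07210 mA.
P = I²R = 0.005198 × 31.3 = 0.1627 mW.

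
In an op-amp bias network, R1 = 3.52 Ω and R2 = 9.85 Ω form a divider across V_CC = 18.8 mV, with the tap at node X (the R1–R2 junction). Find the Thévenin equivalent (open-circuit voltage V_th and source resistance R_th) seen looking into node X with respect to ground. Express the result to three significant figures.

V_th ≈ 13.9 mV, R_th ≈ 2.59 Ω

With X open, the divider is unloaded: V_th = 18.8 × 9.85/13.37 = 13.85 mV.
Zeroing V_CC shorts the top of R1 to ground, so R_th = R1 ‖ R2 = 2.593 Ω.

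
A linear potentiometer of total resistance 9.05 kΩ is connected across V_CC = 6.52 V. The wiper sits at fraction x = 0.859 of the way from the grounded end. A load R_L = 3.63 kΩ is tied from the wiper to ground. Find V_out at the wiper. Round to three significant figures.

V_out ≈ 4.30 V

Split the track: R_lower = x·R_p = 7.774 kΩ, R_upper = (1−x)·R_p = 1.276 kΩ.
Lower segment in parallel with the load: 7.774 ‖ 3.63 = 2.475 kΩ.
Loaded-divider output: V_out = 6.52 × 0.6598 = 4.302 V.
(Unloaded: V_out = x·V_CC = 5.60 V.)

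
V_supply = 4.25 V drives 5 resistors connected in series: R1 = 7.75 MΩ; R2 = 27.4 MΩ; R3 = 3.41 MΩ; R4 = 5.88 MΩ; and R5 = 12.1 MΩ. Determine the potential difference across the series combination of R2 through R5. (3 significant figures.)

V ≈ 3.67 V

Series total: ΣR = 7.75 + 27.4 + 3.41 + 5.88 + 12.1 = 56.54 MΩ.
R_{R2..R5} = 27.4 + 3.41 + 5.88 + 12.1 = 48.79 MΩ.
Voltage divider: V = V_supply · (48.79 / 56.54) = 4.25 × 0.8629 = 3.667 V.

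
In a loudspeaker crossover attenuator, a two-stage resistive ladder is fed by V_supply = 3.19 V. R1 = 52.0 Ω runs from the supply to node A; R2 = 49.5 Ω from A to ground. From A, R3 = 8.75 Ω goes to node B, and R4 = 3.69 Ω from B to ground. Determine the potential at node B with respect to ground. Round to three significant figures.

Looking into the second stage from A: R3 + R4 = 12.44 Ω appears in parallel with R2.
Effective lower resistance at A: R2 ‖ 12.44 = 9.942 Ω.
First divider: V_A = V_supply · 9.942/(52.0 + 9.942) = 0.5120 V.
Stage 2 is unloaded, so V_B = V_A · R4/(R3+R4) = 0.5120 × 3.69/12.44 = 0.1519 V.

V_B ≈ 0.152 V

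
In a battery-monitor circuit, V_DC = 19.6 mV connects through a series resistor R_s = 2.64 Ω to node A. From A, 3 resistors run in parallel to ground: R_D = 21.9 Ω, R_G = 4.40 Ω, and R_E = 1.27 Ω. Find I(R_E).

Parallel bank: R_p = 1/(1/21.9 + 1/4.40 + 1/1.27) = 0.9431 Ω.
V_A = 19.6 × 0.9431/3.583 = 5.159 mV.
Branch current I = V_A/R_E = 5.159/1.27 = 4.062 mA.

I ≈ 4.06 mA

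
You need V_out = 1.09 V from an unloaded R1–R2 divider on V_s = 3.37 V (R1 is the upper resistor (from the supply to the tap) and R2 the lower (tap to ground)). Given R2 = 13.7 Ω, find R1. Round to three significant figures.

R1 ≈ 28.7 Ω

The divider ratio is R2/(R1+R2) = 1.09/3.37 = 0.3234.
Rearranging, R1 = R2·(1−k)/k = 13.7 × 2.092 = 28.66 Ω.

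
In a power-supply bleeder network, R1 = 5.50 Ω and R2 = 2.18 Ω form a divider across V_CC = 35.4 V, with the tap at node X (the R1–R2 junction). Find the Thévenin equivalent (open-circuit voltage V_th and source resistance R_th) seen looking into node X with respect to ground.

V_th ≈ 10.0 V, R_th ≈ 1.56 Ω

V_th is the unloaded tap voltage: V_CC · R2/(R1+R2) = 35.4 × 0.2839 = 10.05 V.
With V_CC suppressed (replaced by a short), R_th = R1 ‖ R2 = (5.500 × 2.18)/(5.500 + 2.18) = 1.561 Ω.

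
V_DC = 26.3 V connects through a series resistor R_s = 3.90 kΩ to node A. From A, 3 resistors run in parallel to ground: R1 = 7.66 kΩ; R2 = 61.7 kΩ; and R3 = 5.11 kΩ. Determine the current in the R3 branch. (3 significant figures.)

I ≈ 2.20 mA

Parallel bank: R_p = 1/(1/7.66 + 1/61.7 + 1/5.11) = 2.920 kΩ.
V_A = 26.3 × 2.920/6.820 = 11.26 V.
Branch current I = V_A/R3 = 11.26/5.11 = 2.204 mA.
(Equivalently: I_total = 3.856 mA, then current-divider fraction G_k/ΣG = 0.5715.)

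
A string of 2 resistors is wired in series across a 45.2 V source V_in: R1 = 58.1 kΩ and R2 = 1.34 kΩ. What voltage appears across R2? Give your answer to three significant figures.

Total series resistance ΣR = 58.1 + 1.34 = 59.44 kΩ.
Voltage divider: V = V_in · (1.340 / 59.44) = 45.2 × 0.02254 = 1.019 V.

V ≈ 1.02 V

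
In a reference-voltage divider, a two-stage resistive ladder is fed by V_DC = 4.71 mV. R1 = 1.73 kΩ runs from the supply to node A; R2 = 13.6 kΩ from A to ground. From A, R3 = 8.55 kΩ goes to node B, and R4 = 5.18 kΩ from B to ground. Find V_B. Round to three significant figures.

Node A sees R2 in parallel with the series input of stage 2, R3 + R4 = 13.73 kΩ.
Effective lower resistance at A: R2 ‖ 13.73 = 6.832 kΩ.
First divider: V_A = V_DC · 6.832/(1.73 + 6.832) = 3.758 mV.
V_B = V_A × 0.3773 = 1.418 mV.

V_B ≈ 1.42 mV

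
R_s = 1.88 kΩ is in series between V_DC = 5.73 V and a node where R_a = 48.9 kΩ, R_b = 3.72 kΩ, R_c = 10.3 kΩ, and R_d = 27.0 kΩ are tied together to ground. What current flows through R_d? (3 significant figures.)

I ≈ 0.118 mA

Parallel bank: R_p = 1/(1/48.9 + 1/3.72 + 1/10.3 + 1/27.0) = 2.362 kΩ.
V_A by voltage divider: V_A = 5.73 × 2.362/(1.88 + 2.362) = 3.190 V.
I(R_d) = V_A / R_d = 3.190/27.0 = 0.1182 mA.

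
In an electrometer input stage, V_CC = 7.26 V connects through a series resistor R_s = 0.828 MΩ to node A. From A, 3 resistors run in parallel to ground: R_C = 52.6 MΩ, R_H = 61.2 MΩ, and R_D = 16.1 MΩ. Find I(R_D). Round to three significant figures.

Combine the parallel branches: R_p = (1/52.6 + 1/61.2 + 1/16.1)⁻¹ = 10.26 MΩ.
V_A by voltage divider: V_A = 7.26 × 10.26/(0.828 + 10.26) = 6.718 V.
I(R_D) = V_A / R_D = 6.718/16.1 = 0.4173 µA.

I ≈ 0.417 µA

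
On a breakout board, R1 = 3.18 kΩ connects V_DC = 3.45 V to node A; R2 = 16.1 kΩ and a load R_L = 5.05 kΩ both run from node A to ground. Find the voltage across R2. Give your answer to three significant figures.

V_out ≈ 1.89 V

The load sits in parallel with R2, giving an effective lower resistance R2' = R2·R_L/(R2+R_L) = 3.844 kΩ.
Now apply the divider: V_out = 3.45 × 0.5473 = 1.888 V.
(Unloaded it would be 2.88 V; the load pulls it down.)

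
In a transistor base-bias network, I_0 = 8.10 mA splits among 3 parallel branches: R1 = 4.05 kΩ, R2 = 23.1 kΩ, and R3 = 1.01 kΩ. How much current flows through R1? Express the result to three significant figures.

I ≈ 1.56 mA

Conductances: ΣG = 1/4.05 + 1/23.1 + 1/1.01 = 1.280 (1/kΩ).
R1 takes the fraction G_k/ΣG = 0.2469/1.280 = 0.1929, so I = 8.10 × 0.1929 = 1.562 mA.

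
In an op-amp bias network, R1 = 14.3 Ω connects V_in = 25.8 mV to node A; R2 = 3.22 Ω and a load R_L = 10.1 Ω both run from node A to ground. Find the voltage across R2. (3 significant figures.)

V_out ≈ 3.76 mV

R2 ‖ R_L = (3.22 × 10.1)/(3.22 + 10.1) = 2.442 Ω.
Then V_out = V_in · R2'/(R1 + R2') = 25.8 × 2.442/16.74 = 3.763 mV.
(Unloaded it would be 4.74 mV; the load pulls it down.)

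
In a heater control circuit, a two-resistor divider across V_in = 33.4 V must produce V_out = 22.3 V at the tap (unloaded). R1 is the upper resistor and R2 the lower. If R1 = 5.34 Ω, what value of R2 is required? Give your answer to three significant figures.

The divider ratio is R2/(R1+R2) = 22.3/33.4 = 0.6677.
So R2 = R1 · V_out/(V_in − V_out) = 5.34 × 22.3/(33.4 − 22.3) = 5.34 × 2.009 = 10.73 Ω.

R2 ≈ 10.7 Ω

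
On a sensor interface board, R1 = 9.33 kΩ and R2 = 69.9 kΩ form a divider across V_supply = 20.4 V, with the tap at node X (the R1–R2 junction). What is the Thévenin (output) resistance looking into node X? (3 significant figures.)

R_th ≈ 8.23 kΩ

Zeroing V_supply shorts the top of R1 to ground, so R_th = R1 ‖ R2 = 8.231 kΩ.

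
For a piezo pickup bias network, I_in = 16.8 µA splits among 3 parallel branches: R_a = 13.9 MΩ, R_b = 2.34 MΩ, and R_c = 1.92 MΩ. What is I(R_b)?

I ≈ 7.04 µA

Total conductance ΣG = 1/13.9 + 1/2.34 + 1/1.92 = 1.020 (units of 1/MΩ).
By the current-divider rule, I = I_in · G_k/ΣG = 16.8 × 0.4189 = 7.038 µA.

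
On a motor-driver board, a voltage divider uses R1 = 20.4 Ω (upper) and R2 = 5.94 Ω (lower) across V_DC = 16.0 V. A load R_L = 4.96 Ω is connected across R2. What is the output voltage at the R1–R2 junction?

V_out ≈ 1.87 V

First combine the lower leg with the load: R2 ‖ R_L = 2.703 Ω.
Then V_out = V_DC · R2'/(R1 + R2') = 16.0 × 2.703/23.10 = 1.872 V.
(Unloaded it would be 3.61 V; the load pulls it down.)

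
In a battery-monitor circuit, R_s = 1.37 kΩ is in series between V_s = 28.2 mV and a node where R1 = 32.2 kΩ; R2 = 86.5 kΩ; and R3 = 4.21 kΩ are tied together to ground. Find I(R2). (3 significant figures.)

Combine the parallel branches: R_p = (1/32.2 + 1/86.5 + 1/4.21)⁻¹ = 3.570 kΩ.
Node voltage V_A = V_s · R_p/(R_s + R_p) = 28.2 × 0.7226 = 20.38 mV.
Branch current I = V_A/R2 = 20.38/86.5 = 0.2356 µA.
(Equivalently: I_total = 5.709 µA, then current-divider fraction G_k/ΣG = 0.04127.)

I ≈ 0.236 µA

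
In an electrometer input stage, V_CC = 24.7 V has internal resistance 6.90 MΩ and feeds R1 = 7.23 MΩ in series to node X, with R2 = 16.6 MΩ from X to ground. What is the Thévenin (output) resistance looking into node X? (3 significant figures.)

R1' = 6.90 + 7.23 = 14.13 MΩ (source resistance + R1).
Zeroing V_CC shorts the top of R1' to ground, so R_th = R1' ‖ R2 = 7.633 MΩ.

R_th ≈ 7.63 MΩ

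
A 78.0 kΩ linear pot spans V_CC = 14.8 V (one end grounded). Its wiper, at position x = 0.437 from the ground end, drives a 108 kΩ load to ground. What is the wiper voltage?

The pot divides into 43.91 kΩ above the wiper and 34.09 kΩ below.
(x·R_p) ‖ R_L = 25.91 kΩ.
V_out = 14.8 × 25.91/(43.91 + 25.91) = 5.492 V.

V_out ≈ 5.49 V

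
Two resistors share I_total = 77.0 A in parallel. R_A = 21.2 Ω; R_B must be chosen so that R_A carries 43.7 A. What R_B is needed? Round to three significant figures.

R_B ≈ 27.8 Ω

The fraction through R_A equals R_B/(R_A+R_B).
With f = 0.5675, R_B = R_A · f/(1−f) = 21.2 × 1.312 = 27.82 Ω.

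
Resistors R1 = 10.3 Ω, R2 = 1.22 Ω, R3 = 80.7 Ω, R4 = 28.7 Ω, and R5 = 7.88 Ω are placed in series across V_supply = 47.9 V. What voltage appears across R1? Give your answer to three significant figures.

V ≈ 3.83 V

Total series resistance ΣR = 10.3 + 1.22 + 80.7 + 28.7 + 7.88 = 128.8 Ω.
Voltage divider: V = V_supply · (10.30 / 128.8) = 47.9 × 0.07997 = 3.831 V.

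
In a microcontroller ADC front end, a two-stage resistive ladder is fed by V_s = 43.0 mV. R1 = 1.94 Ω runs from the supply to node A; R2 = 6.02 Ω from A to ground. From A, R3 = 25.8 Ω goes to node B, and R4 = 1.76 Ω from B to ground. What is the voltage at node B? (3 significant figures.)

Node A sees R2 in parallel with the series input of stage 2, R3 + R4 = 27.56 Ω.
R2 ‖ (R3+R4) = 4.941 Ω.
V_A = 43.0 × 4.941/(1.94 + 4.941) = 30.88 mV.
Then the unloaded second divider: V_B = V_A × R4/(R3+R4) = 30.88 × 0.06386 = 1.972 mV.

V_B ≈ 1.97 mV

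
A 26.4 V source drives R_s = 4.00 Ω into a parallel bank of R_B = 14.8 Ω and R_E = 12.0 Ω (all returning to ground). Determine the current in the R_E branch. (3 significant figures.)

Combine the parallel branches: R_p = (1/14.8 + 1/12.0)⁻¹ = 6.627 Ω.
V_A = 26.4 × 6.627/10.63 = 16.46 V.
I(R_E) = V_A / R_E = 16.46/12.0 = 1.372 A.
(Check via current divider: I_total = 2.484 A; share G_k/ΣG = 0.5522 → same result.)

I ≈ 1.37 A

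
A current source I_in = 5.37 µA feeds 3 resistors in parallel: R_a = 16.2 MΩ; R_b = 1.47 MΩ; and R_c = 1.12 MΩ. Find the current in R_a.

I ≈ 0.203 µA

Total conductance ΣG = 1/16.2 + 1/1.47 + 1/1.12 = 1.635 (units of 1/MΩ).
R_a takes the fraction G_k/ΣG = 0.06173/1.635 = 0.03776, so I = 5.37 × 0.03776 = 0.2028 µA.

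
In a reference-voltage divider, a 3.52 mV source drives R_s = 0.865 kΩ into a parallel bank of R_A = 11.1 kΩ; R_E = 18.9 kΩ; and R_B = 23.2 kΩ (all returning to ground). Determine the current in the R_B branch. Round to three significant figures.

Combine the parallel branches: R_p = (1/11.1 + 1/18.9 + 1/23.2)⁻¹ = 5.373 kΩ.
V_A = 3.52 × 5.373/6.238 = 3.032 mV.
I(R_B) = V_A / R_B = 3.032/23.2 = 0.1307 µA.

I ≈ 0.131 µA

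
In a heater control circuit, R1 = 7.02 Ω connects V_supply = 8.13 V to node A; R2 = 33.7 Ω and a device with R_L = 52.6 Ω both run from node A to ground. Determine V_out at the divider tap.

V_out ≈ 6.06 V

The load sits in parallel with R2, giving an effective lower resistance R2' = R2·R_L/(R2+R_L) = 20.54 Ω.
Then V_out = V_supply · R2'/(R1 + R2') = 8.13 × 20.54/27.56 = 6.059 V.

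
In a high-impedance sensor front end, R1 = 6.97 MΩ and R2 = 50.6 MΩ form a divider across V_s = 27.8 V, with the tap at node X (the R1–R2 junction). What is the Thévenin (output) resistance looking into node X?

R_th ≈ 6.13 MΩ

Zeroing V_s shorts the top of R1 to ground, so R_th = R1 ‖ R2 = 6.126 MΩ.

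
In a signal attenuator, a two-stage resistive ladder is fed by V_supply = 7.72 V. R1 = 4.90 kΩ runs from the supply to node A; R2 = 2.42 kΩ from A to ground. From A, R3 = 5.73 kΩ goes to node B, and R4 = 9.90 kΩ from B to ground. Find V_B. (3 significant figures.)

Node A sees R2 in parallel with the series input of stage 2, R3 + R4 = 15.63 kΩ.
Effective lower resistance at A: R2 ‖ 15.63 = 2.096 kΩ.
First divider: V_A = V_supply · 2.096/(4.90 + 2.096) = 2.313 V.
Then the unloaded second divider: V_B = V_A × R4/(R3+R4) = 2.313 × 0.6334 = 1.465 V.

V_B ≈ 1.46 V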